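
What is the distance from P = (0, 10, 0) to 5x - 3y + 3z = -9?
d = |5(0) + (-3)(10) + 3(0) - (-9)| / √(5² + (-3)² + 3²) = 21/√43 = 3.202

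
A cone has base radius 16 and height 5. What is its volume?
Volume = (1/3) * pi * r² * h
Volume = (1/3) * pi * 16² * 5
Volume = (1/3) * pi * 256 * 5
Volume = (1/3) * pi * 1280
Volume = 1340.41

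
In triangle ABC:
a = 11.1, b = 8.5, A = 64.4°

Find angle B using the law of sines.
sin(B)/b = sin(A)/a
sin(B) = b·sin(A)/a = 8.5·sin(64.4°)/11.1 = 0.690592
B = arcsin(0.690592) = 43.68°  (b ≤ a, so B ≤ A and the acute solution is unique)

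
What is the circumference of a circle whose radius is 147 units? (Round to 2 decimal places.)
Circumference = 2 * pi * r
Circumference = 2 * pi * 147
Circumference = 923.63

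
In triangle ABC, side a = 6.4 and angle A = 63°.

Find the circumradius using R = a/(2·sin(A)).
R = a/(2·sin(A)) = 6.4/(2·sin(63°))
R = 6.4/(2·0.891007) = 6.4/1.782013 = 3.591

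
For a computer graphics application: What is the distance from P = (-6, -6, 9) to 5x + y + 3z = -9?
d = |5(-6) + 1(-6) + 3(9) - (-9)| / √(5² + 1² + 3²) = 0/√35 = 0.0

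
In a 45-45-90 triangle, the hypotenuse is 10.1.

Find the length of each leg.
In a 45-45-90 triangle, hypotenuse = leg·√2  →  leg = hypotenuse/√2
leg = 10.1/√2 = 7.142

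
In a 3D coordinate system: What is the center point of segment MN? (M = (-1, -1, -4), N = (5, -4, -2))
Midpoint = ((-1+5)/2, (-1-4)/2, (-4-2)/2) = (2, -2.5, -3)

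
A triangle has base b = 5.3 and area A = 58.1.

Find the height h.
A = ½bh  →  h = 2A/b
h = 2·58.1/5.3 = 21.92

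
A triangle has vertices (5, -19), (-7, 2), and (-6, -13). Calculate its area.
Using the coordinate formula: Area = (1/2)|x₁(y₂-y₃) + x₂(y₃-y₁) + x₃(y₁-y₂)|
Area = (1/2)|5(2-(-13)) + (-7)((-13)-(-19)) + (-6)((-19)-2)|
Area = (1/2)|5*15 + (-7)*6 + (-6)*(-21)|
Area = (1/2)|75 + (-42) + 126|
Area = (1/2)*159 = 79.50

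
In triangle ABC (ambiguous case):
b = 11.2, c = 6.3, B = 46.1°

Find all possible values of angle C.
sin(C)/c = sin(B)/b  →  sin(C) = c·sin(B)/b = 6.3·sin(46.1°)/11.2 = 0.405310
C₁ = arcsin(0.405310) = 23.91°,  C₂ = 180° - C₁ = 156.09°
Check C₂: A = 180° - 46.1° - 156.09° = -22.19° ≤ 0, rejected
C = 23.91° (one solution)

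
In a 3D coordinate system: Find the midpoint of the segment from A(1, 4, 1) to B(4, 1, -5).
Midpoint = ((1+4)/2, (4+1)/2, (1-5)/2) = (2.5, 2.5, -2)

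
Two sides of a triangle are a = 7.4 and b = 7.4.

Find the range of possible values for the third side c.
By the triangle inequality: |a - b| < c < a + b
|7.4 - 7.4| < c < 7.4 + 7.4
0 < c < 14.8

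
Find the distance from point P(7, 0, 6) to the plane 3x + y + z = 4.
d = |3(7) + 1(0) + 1(6) - (4)| / √(3² + 1² + 1²) = 23/√11 = 6.935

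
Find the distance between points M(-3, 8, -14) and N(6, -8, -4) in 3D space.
d = √[(9)² + (-16)² + (10)²] = √437 = 20.9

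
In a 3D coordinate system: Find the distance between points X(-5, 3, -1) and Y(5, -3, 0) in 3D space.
d = √[(10)² + (-6)² + (1)²] = √137 = 11.7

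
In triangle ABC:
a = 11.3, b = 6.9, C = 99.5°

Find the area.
Using A = ½ab·sin(C):
A = ½·11.3·6.9·sin(99.5°) = ½·77.97·0.986286 = 38.45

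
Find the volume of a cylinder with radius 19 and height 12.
Volume = pi * r² * h
Volume = pi * 19² * 12
Volume = pi * 361 * 12
Volume = pi * 4332
Volume = 13609.38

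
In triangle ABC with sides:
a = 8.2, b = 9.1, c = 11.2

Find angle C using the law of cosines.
cos(C) = (a² + b² - c²)/(2ab)
cos(C) = (8.2² + 9.1² - 11.2²)/(2·8.2·9.1) = 24.61/149.24 = 0.164902
C = arccos(0.164902) = 80.51°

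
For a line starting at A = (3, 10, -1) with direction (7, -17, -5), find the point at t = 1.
P(1) = (3 + 7(1), 10 + (-17)(1), -1 + (-5)(1)) = (10, -7, -6)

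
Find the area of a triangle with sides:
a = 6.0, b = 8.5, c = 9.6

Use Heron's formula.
s = (a+b+c)/2 = (6.0+8.5+9.6)/2 = 12.05
A = √(s(s-a)(s-b)(s-c)) = √(12.05·6.05·3.55·2.45)
A = √634.069 = 25.18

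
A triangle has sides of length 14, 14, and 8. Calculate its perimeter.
Perimeter = sum of all sides
Perimeter = 14 + 14 + 8
Perimeter = 36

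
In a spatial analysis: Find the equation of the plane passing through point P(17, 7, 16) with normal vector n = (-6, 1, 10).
d = n·P = (-6)(17) + (1)(7) + (10)(16) = 65
Plane: -6x + y + 10z = 65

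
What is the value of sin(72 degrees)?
sin(72 degrees) = 0.9511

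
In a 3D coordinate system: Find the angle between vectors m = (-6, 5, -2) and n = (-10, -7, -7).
m·n = 39, |m|² = 65, |n|² = 198
cos θ = 39/√12870 ≈ 0.3438
θ ≈ 69.89°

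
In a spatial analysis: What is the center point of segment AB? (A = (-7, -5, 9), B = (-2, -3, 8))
Midpoint = ((-7-2)/2, (-5-3)/2, (9+8)/2) = (-4.5, -4, 8.5)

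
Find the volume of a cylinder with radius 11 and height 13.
Volume = pi * r² * h
Volume = pi * 11² * 13
Volume = pi * 121 * 13
Volume = pi * 1573
Volume = 4941.73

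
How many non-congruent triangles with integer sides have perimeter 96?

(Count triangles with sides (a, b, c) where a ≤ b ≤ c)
With a ≤ b ≤ c and a + b + c = 96, the triangle inequality a + b > c gives c < 96/2, so c ≤ 47.
Iterate a from 1 to ⌊p/3⌋ = 32; for each a, b ranges from a to ⌊(p−a)/2⌋ with c = p − a − b, keeping only c ≥ b.
Triples: (2, 47, 47), (3, 46, 47), (4, 45, 47), …
Count = 192 triangles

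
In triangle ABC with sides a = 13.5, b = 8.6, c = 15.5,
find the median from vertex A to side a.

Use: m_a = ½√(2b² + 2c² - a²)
m_a = ½√(2·8.6² + 2·15.5² - 13.5²)
m_a = ½√(147.92 + 480.5 - 182.25) = ½√446.17 = 10.56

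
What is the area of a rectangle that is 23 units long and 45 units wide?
Area = length * width
Area = 23 * 45
Area = 1035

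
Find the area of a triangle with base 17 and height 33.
Area = (1/2) * base * height
Area = (1/2) * 17 * 33
Area = 280.50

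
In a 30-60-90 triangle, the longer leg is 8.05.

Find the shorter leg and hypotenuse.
In a 30-60-90 triangle, sides are in ratio 1 : √3 : 2.
Long leg = short leg·√3  →  short leg = 8.05/√3 = 4.648
Hypotenuse = 2·(short leg) = 2·8.05/√3 = 9.295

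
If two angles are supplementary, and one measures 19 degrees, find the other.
Supplementary angles sum to 180 degrees.
Other angle = 180 - 19
Other angle = 161 degrees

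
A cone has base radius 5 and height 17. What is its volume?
Volume = (1/3) * pi * r² * h
Volume = (1/3) * pi * 5² * 17
Volume = (1/3) * pi * 25 * 17
Volume = (1/3) * pi * 425
Volume = 445.06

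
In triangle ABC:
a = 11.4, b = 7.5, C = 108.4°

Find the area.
Using A = ½ab·sin(C):
A = ½·11.4·7.5·sin(108.4°) = ½·85.5·0.948876 = 40.56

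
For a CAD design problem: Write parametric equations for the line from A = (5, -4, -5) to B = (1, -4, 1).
Direction vector d = B - A = (-4, 0, 6)
x = 5 - 4t, y = -4, z = -5 + 6t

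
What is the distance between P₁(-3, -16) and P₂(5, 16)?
Using the distance formula: d = sqrt((x₂-x₁)² + (y₂-y₁)²)
dx = 5 - (-3) = 8
dy = 16 - (-16) = 32
d = sqrt(8² + 32²) = sqrt(64 + 1024) = sqrt(1088) = 32.98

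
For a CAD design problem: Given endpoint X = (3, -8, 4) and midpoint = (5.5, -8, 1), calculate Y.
Y = (2×5.5 - 3, 2×(-8) - (-8), 2×1 - 4) = (8, -8, -2)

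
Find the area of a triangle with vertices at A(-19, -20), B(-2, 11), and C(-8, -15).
Using the coordinate formula: Area = (1/2)|x₁(y₂-y₃) + x₂(y₃-y₁) + x₃(y₁-y₂)|
Area = (1/2)|(-19)(11-(-15)) + (-2)((-15)-(-20)) + (-8)((-20)-11)|
Area = (1/2)|(-19)*26 + (-2)*5 + (-8)*(-31)|
Area = (1/2)|(-494) + (-10) + 248|
Area = (1/2)*256 = 128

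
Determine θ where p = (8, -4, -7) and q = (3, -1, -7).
p·q = 77, |p|² = 129, |q|² = 59
cos θ = 77/√7611 ≈ 0.8826
θ ≈ 28.04°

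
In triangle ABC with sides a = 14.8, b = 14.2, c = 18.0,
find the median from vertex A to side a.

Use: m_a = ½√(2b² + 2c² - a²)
m_a = ½√(2·14.2² + 2·18.0² - 14.8²)
m_a = ½√(403.28 + 648 - 219.04) = ½√832.24 = 14.42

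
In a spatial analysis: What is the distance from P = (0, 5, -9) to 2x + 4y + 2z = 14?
d = |2(0) + 4(5) + 2(-9) - (14)| / √(2² + 4² + 2²) = 12/√24 = 2.449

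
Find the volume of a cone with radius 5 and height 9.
Volume = (1/3) * pi * r² * h
Volume = (1/3) * pi * 5² * 9
Volume = (1/3) * pi * 25 * 9
Volume = (1/3) * pi * 225
Volume = 235.62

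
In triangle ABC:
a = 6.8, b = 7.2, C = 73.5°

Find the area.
Using A = ½ab·sin(C):
A = ½·6.8·7.2·sin(73.5°) = ½·48.96·0.958820 = 23.47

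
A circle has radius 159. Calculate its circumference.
Circumference = 2 * pi * r
Circumference = 2 * pi * 159
Circumference = 999.03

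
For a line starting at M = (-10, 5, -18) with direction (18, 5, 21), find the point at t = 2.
P(2) = (-10 + 18(2), 5 + 5(2), -18 + 21(2)) = (26, 15, 24)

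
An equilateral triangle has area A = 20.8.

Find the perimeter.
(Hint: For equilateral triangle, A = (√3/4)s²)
A = (√3/4)s²  →  s² = 4A/√3 = 4·20.8/√3 = 48.0355
s = 6.93077
Perimeter = 3s = 20.79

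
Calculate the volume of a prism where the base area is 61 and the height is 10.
Volume = base area * height
Volume = 61 * 10
Volume = 610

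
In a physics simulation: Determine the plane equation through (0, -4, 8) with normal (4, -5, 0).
d = n·P = (4)(0) + (-5)(-4) + (0)(8) = 20
Plane: 4x - 5y = 20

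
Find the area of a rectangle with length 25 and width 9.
Area = length * width
Area = 25 * 9
Area = 225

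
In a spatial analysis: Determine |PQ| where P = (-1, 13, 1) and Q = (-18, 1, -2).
d = √[(-17)² + (-12)² + (-3)²] = √442 = 21.02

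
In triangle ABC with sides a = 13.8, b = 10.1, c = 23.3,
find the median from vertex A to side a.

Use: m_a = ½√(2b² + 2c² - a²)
m_a = ½√(2·10.1² + 2·23.3² - 13.8²)
m_a = ½√(204.02 + 1085.78 - 190.44) = ½√1099.36 = 16.58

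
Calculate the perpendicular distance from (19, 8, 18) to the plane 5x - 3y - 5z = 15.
d = |5(19) + (-3)(8) + (-5)(18) - (15)| / √(5² + (-3)² + (-5)²) = 34/√59 = 4.426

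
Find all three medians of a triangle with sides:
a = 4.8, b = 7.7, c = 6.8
Using m_x = ½√(2y² + 2z² - x²):
m_a = ½√(2·7.7² + 2·6.8² - 4.8²) = ½√188.02 = 6.856
m_b = ½√(2·4.8² + 2·6.8² - 7.7²) = ½√79.27 = 4.452
m_c = ½√(2·4.8² + 2·7.7² - 6.8²) = ½√118.42 = 5.441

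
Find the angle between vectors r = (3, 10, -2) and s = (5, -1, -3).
r·s = 11, |r|² = 113, |s|² = 35
cos θ = 11/√3955 ≈ 0.1749
θ ≈ 79.93°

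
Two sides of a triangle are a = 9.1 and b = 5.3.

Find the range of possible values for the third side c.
By the triangle inequality: |a - b| < c < a + b
|9.1 - 5.3| < c < 9.1 + 5.3
3.8 < c < 14.4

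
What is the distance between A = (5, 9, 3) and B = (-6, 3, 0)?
d = √[(-11)² + (-6)² + (-3)²] = √166 = 12.88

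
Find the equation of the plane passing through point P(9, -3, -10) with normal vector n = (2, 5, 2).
d = n·P = (2)(9) + (5)(-3) + (2)(-10) = -17
Plane: 2x + 5y + 2z = -17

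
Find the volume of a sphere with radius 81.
Volume = (4/3) * pi * r³
Volume = (4/3) * pi * 81³
Volume = (4/3) * pi * 531441
Volume = 2226094.86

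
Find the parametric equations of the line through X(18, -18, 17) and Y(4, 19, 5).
Direction vector d = Y - X = (-14, 37, -12)
x = 18 - 14t, y = -18 + 37t, z = 17 - 12t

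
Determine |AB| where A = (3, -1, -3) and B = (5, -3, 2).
d = √[(2)² + (-2)² + (5)²] = √33 = 5.745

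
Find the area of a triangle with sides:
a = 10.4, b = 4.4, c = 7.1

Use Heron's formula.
s = (a+b+c)/2 = (10.4+4.4+7.1)/2 = 10.95
A = √(s(s-a)(s-b)(s-c)) = √(10.95·0.55·6.55·3.85)
A = √151.872 = 12.32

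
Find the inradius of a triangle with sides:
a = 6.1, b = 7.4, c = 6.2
s = (a+b+c)/2 = (6.1+7.4+6.2)/2 = 9.85
Area = √(s(s-a)(s-b)(s-c)) = √(9.85·3.75·2.45·3.65) = 18.1745
r = Area/s = 18.1745/9.85 = 1.845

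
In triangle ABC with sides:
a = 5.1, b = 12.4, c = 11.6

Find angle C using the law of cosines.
cos(C) = (a² + b² - c²)/(2ab)
cos(C) = (5.1² + 12.4² - 11.6²)/(2·5.1·12.4) = 45.21/126.48 = 0.357448
C = arccos(0.357448) = 69.06°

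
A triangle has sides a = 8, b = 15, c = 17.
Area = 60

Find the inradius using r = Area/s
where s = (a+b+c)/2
s = (8+15+17)/2 = 20
r = Area/s = 60/20 = 3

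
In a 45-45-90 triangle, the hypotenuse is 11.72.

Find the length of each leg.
In a 45-45-90 triangle, hypotenuse = leg·√2  →  leg = hypotenuse/√2
leg = 11.72/√2 = 8.287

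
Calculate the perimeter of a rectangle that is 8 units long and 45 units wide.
Perimeter = 2 * (length + width)
Perimeter = 2 * (8 + 45)
Perimeter = 2 * 53
Perimeter = 106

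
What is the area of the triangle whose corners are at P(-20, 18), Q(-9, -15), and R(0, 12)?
Using the coordinate formula: Area = (1/2)|x₁(y₂-y₃) + x₂(y₃-y₁) + x₃(y₁-y₂)|
Area = (1/2)|(-20)((-15)-12) + (-9)(12-18) + 0(18-(-15))|
Area = (1/2)|(-20)*(-27) + (-9)*(-6) + 0*33|
Area = (1/2)|540 + 54 + 0|
Area = (1/2)*594 = 297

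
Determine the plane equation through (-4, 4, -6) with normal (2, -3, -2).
d = n·P = (2)(-4) + (-3)(4) + (-2)(-6) = -8
Plane: 2x - 3y - 2z = -8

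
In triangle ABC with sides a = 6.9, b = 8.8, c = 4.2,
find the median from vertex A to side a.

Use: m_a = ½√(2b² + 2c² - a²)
m_a = ½√(2·8.8² + 2·4.2² - 6.9²)
m_a = ½√(154.88 + 35.28 - 47.61) = ½√142.55 = 5.97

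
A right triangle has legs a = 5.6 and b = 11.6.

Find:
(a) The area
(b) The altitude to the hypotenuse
(a) Area = ½ab = ½·5.6·11.6 = 32.48
(b) Hypotenuse c = √(5.6² + 11.6²) = √165.92 = 12.881
    Area = ½·c·h_c  →  h_c = 2·Area/c = 2·32.48/12.881 = 5.043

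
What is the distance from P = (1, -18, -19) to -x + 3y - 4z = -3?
d = |(-1)(1) + 3(-18) + (-4)(-19) - (-3)| / √((-1)² + 3² + (-4)²) = 24/√26 = 4.707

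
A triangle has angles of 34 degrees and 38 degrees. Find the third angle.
Sum of angles in a triangle = 180 degrees
Third angle = 180 - 34 - 38
Third angle = 108 degrees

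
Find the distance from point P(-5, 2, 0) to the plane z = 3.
d = |0(-5) + 0(2) + 1(0) - (3)| / √(0² + 0² + 1²) = 3/√1 = 3.0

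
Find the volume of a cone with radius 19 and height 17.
Volume = (1/3) * pi * r² * h
Volume = (1/3) * pi * 19² * 17
Volume = (1/3) * pi * 361 * 17
Volume = (1/3) * pi * 6137
Volume = 6426.65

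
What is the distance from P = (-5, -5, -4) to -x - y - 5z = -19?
d = |(-1)(-5) + (-1)(-5) + (-5)(-4) - (-19)| / √((-1)² + (-1)² + (-5)²) = 49/√27 = 9.43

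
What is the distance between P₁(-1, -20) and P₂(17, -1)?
Using the distance formula: d = sqrt((x₂-x₁)² + (y₂-y₁)²)
dx = 17 - (-1) = 18
dy = (-1) - (-20) = 19
d = sqrt(18² + 19²) = sqrt(324 + 361) = sqrt(685) = 26.17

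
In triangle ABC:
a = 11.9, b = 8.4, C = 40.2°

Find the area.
Using A = ½ab·sin(C):
A = ½·11.9·8.4·sin(40.2°) = ½·99.96·0.645458 = 32.26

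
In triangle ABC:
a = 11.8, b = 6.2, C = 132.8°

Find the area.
Using A = ½ab·sin(C):
A = ½·11.8·6.2·sin(132.8°) = ½·73.16·0.733730 = 26.84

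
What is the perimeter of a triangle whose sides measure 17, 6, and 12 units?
Perimeter = sum of all sides
Perimeter = 17 + 6 + 12
Perimeter = 35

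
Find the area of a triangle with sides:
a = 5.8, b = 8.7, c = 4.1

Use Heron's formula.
s = (a+b+c)/2 = (5.8+8.7+4.1)/2 = 9.3
A = √(s(s-a)(s-b)(s-c)) = √(9.3·3.5·0.6·5.2)
A = √101.556 = 10.08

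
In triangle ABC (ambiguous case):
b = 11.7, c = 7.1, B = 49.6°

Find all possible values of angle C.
sin(C)/c = sin(B)/b  →  sin(C) = c·sin(B)/b = 7.1·sin(49.6°)/11.7 = 0.462130
C₁ = arcsin(0.462130) = 27.52°,  C₂ = 180° - C₁ = 152.48°
Check C₂: A = 180° - 49.6° - 152.48° = -22.08° ≤ 0, rejected
C = 27.52° (one solution)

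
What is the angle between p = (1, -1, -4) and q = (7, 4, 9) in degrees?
p·q = -33, |p|² = 18, |q|² = 146
cos θ = -33/√2628 ≈ -0.6437
θ ≈ 130.1°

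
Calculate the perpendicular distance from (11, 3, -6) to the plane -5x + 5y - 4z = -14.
d = |(-5)(11) + 5(3) + (-4)(-6) - (-14)| / √((-5)² + 5² + (-4)²) = 2/√66 = 0.2462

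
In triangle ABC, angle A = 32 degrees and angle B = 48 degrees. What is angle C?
Sum of angles in a triangle = 180 degrees
Third angle = 180 - 32 - 48
Third angle = 100 degrees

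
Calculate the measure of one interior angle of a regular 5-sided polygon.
Interior angle of a regular n-gon = (n-2)*180/n
Interior angle = (5-2)*180/5
Interior angle = 3*180/5
Interior angle = 540/5
Interior angle = 108 degrees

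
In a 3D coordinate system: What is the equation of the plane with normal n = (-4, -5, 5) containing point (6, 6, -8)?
d = n·P = (-4)(6) + (-5)(6) + (5)(-8) = -94
Plane: -4x - 5y + 5z = -94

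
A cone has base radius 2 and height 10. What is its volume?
Volume = (1/3) * pi * r² * h
Volume = (1/3) * pi * 2² * 10
Volume = (1/3) * pi * 4 * 10
Volume = (1/3) * pi * 40
Volume = 41.89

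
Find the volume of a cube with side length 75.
Volume = s³
Volume = 75³
Volume = 421875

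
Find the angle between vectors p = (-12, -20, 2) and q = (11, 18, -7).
p·q = -506, |p|² = 548, |q|² = 494
cos θ = -506/√270712 ≈ -0.9725
θ ≈ 166.5°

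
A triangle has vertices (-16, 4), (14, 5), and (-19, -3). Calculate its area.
Using the coordinate formula: Area = (1/2)|x₁(y₂-y₃) + x₂(y₃-y₁) + x₃(y₁-y₂)|
Area = (1/2)|(-16)(5-(-3)) + 14((-3)-4) + (-19)(4-5)|
Area = (1/2)|(-16)*8 + 14*(-7) + (-19)*(-1)|
Area = (1/2)|(-128) + (-98) + 19|
Area = (1/2)*207 = 103.50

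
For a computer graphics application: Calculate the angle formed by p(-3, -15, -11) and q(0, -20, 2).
p·q = 278, |p|² = 355, |q|² = 404
cos θ = 278/√143420 ≈ 0.7341
θ ≈ 42.77°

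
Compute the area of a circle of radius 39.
Area = pi * r²
Area = pi * 39²
Area = pi * 1521
Area = 4778.36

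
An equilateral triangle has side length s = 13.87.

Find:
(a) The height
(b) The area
(a) Height h = s·√3/2 = 13.87·√3/2 = 12.01
(b) Area = (√3/4)·s² = (√3/4)·13.87² = (√3/4)·192.377 = 83.3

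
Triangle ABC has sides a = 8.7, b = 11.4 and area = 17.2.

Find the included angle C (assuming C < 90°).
Area = ½ab·sin(C)  →  sin(C) = 2·Area/(ab)
sin(C) = 2·17.2/(8.7·11.4) = 0.346844
C = arcsin(0.346844) = 20.29°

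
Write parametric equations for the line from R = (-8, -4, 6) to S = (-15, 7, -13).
Direction vector d = S - R = (-7, 11, -19)
x = -8 - 7t, y = -4 + 11t, z = 6 - 19t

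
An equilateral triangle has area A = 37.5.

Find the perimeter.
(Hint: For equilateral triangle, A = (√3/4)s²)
A = (√3/4)s²  →  s² = 4A/√3 = 4·37.5/√3 = 86.6025
s = 9.30605
Perimeter = 3s = 27.92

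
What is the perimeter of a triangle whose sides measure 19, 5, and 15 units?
Perimeter = sum of all sides
Perimeter = 19 + 5 + 15
Perimeter = 39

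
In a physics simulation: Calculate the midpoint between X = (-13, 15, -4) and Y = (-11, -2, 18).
Midpoint = ((-13-11)/2, (15-2)/2, (-4+18)/2) = (-12, 6.5, 7)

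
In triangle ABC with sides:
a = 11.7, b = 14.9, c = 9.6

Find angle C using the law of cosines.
cos(C) = (a² + b² - c²)/(2ab)
cos(C) = (11.7² + 14.9² - 9.6²)/(2·11.7·14.9) = 266.74/348.66 = 0.765043
C = arccos(0.765043) = 40.09°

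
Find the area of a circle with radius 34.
Area = pi * r²
Area = pi * 34²
Area = pi * 1156
Area = 3631.68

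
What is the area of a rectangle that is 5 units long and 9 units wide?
Area = length * width
Area = 5 * 9
Area = 45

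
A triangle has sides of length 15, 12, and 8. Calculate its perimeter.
Perimeter = sum of all sides
Perimeter = 15 + 12 + 8
Perimeter = 35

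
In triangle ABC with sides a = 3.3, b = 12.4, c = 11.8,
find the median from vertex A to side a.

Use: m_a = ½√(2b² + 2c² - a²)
m_a = ½√(2·12.4² + 2·11.8² - 3.3²)
m_a = ½√(307.52 + 278.48 - 10.89) = ½√575.11 = 11.99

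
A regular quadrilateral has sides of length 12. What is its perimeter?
Perimeter = number of sides * side length
Perimeter = 4 * 12
Perimeter = 48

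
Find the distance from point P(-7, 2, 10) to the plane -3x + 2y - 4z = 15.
d = |(-3)(-7) + 2(2) + (-4)(10) - (15)| / √((-3)² + 2² + (-4)²) = 30/√29 = 5.571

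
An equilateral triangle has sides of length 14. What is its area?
Area = (sqrt(3)/4) * s²
Area = (sqrt(3)/4) * 14²
Area = (sqrt(3)/4) * 196
Area = 84.87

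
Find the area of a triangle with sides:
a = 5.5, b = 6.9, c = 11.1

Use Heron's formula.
s = (a+b+c)/2 = (5.5+6.9+11.1)/2 = 11.75
A = √(s(s-a)(s-b)(s-c)) = √(11.75·6.25·4.85·0.65)
A = √231.512 = 15.22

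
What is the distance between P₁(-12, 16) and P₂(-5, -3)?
Using the distance formula: d = sqrt((x₂-x₁)² + (y₂-y₁)²)
dx = (-5) - (-12) = 7
dy = (-3) - 16 = -19
d = sqrt(7² + (-19)²) = sqrt(49 + 361) = sqrt(410) = 20.25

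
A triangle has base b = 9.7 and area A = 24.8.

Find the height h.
A = ½bh  →  h = 2A/b
h = 2·24.8/9.7 = 5.113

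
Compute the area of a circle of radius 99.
Area = pi * r²
Area = pi * 99²
Area = pi * 9801
Area = 30790.75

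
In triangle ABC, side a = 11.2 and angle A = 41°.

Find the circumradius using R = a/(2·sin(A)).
R = a/(2·sin(A)) = 11.2/(2·sin(41°))
R = 11.2/(2·0.656059) = 11.2/1.312118 = 8.536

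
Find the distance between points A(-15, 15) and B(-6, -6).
Using the distance formula: d = sqrt((x₂-x₁)² + (y₂-y₁)²)
dx = (-6) - (-15) = 9
dy = (-6) - 15 = -21
d = sqrt(9² + (-21)²) = sqrt(81 + 441) = sqrt(522) = 22.85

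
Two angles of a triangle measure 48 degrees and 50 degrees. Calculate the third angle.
Sum of angles in a triangle = 180 degrees
Third angle = 180 - 48 - 50
Third angle = 82 degrees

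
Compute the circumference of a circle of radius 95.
Circumference = 2 * pi * r
Circumference = 2 * pi * 95
Circumference = 596.90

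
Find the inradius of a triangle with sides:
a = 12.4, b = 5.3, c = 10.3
s = (a+b+c)/2 = (12.4+5.3+10.3)/2 = 14
Area = √(s(s-a)(s-b)(s-c)) = √(14·1.6·8.7·3.7) = 26.8525
r = Area/s = 26.8525/14 = 1.918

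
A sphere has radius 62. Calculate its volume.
Volume = (4/3) * pi * r³
Volume = (4/3) * pi * 62³
Volume = (4/3) * pi * 238328
Volume = 998305.99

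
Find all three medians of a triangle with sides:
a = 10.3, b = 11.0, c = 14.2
Using m_x = ½√(2y² + 2z² - x²):
m_a = ½√(2·11.0² + 2·14.2² - 10.3²) = ½√539.19 = 11.61
m_b = ½√(2·10.3² + 2·14.2² - 11.0²) = ½√494.46 = 11.12
m_c = ½√(2·10.3² + 2·11.0² - 14.2²) = ½√252.54 = 7.946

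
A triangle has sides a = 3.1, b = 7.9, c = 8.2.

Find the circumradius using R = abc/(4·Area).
s = (a+b+c)/2 = 9.6
Area = √(s(s-a)(s-b)(s-c)) = √(9.6·6.5·1.7·1.4) = 12.1865
R = abc/(4·Area) = (3.1·7.9·8.2)/(4·12.1865) = 200.818/48.746 = 4.12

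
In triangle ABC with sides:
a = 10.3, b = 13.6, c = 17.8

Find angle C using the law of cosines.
cos(C) = (a² + b² - c²)/(2ab)
cos(C) = (10.3² + 13.6² - 17.8²)/(2·10.3·13.6) = -25.79/280.16 = -0.092055
C = arccos(-0.092055) = 95.28°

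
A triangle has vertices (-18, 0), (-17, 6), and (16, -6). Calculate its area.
Using the coordinate formula: Area = (1/2)|x₁(y₂-y₃) + x₂(y₃-y₁) + x₃(y₁-y₂)|
Area = (1/2)|(-18)(6-(-6)) + (-17)((-6)-0) + 16(0-6)|
Area = (1/2)|(-18)*12 + (-17)*(-6) + 16*(-6)|
Area = (1/2)|(-216) + 102 + (-96)|
Area = (1/2)*210 = 105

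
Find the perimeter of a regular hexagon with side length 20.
Perimeter = number of sides * side length
Perimeter = 6 * 20
Perimeter = 120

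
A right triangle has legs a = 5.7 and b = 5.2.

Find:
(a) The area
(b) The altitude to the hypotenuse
(a) Area = ½ab = ½·5.7·5.2 = 14.82
(b) Hypotenuse c = √(5.7² + 5.2²) = √59.53 = 7.71557
    Area = ½·c·h_c  →  h_c = 2·Area/c = 2·14.82/7.71557 = 3.842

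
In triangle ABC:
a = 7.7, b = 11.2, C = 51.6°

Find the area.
Using A = ½ab·sin(C):
A = ½·7.7·11.2·sin(51.6°) = ½·86.24·0.783693 = 33.79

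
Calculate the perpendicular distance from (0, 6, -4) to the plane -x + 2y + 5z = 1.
d = |(-1)(0) + 2(6) + 5(-4) - (1)| / √((-1)² + 2² + 5²) = 9/√30 = 1.643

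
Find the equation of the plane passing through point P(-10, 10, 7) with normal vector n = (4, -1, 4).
d = n·P = (4)(-10) + (-1)(10) + (4)(7) = -22
Plane: 4x - y + 4z = -22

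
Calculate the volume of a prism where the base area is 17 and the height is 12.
Volume = base area * height
Volume = 17 * 12
Volume = 204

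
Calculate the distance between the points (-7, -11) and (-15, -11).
Using the distance formula: d = sqrt((x₂-x₁)² + (y₂-y₁)²)
dx = (-15) - (-7) = -8
dy = (-11) - (-11) = 0
d = sqrt((-8)² + 0²) = sqrt(64 + 0) = sqrt(64) = 8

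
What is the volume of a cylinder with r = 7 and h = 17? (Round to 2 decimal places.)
Volume = pi * r² * h
Volume = pi * 7² * 17
Volume = pi * 49 * 17
Volume = pi * 833
Volume = 2616.95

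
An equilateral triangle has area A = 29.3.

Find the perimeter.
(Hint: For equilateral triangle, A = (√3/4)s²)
A = (√3/4)s²  →  s² = 4A/√3 = 4·29.3/√3 = 67.6655
s = 8.2259
Perimeter = 3s = 24.68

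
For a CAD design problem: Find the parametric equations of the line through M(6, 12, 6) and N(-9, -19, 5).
Direction vector d = N - M = (-15, -31, -1)
x = 6 - 15t, y = 12 - 31t, z = 6 - t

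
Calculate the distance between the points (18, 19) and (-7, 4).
Using the distance formula: d = sqrt((x₂-x₁)² + (y₂-y₁)²)
dx = (-7) - 18 = -25
dy = 4 - 19 = -15
d = sqrt((-25)² + (-15)²) = sqrt(625 + 225) = sqrt(850) = 29.15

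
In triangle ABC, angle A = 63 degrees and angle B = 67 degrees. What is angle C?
Sum of angles in a triangle = 180 degrees
Third angle = 180 - 63 - 67
Third angle = 50 degrees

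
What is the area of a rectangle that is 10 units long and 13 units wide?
Area = length * width
Area = 10 * 13
Area = 130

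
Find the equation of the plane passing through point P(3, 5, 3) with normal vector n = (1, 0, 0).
d = n·P = (1)(3) + (0)(5) + (0)(3) = 3
Plane: x = 3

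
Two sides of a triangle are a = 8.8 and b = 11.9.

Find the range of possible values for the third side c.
By the triangle inequality: |a - b| < c < a + b
|8.8 - 11.9| < c < 8.8 + 11.9
3.1 < c < 20.7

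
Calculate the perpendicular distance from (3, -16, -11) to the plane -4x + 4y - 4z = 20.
d = |(-4)(3) + 4(-16) + (-4)(-11) - (20)| / √((-4)² + 4² + (-4)²) = 52/√48 = 7.506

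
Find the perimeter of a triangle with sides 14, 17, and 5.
Perimeter = sum of all sides
Perimeter = 14 + 17 + 5
Perimeter = 36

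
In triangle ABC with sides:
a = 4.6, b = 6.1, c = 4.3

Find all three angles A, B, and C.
By the law of cosines:
cos(A) = (b² + c² - a²)/(2bc) = 0.658406  →  A = 48.82°
cos(B) = (a² + c² - b²)/(2ac) = 0.061678  →  B = 86.46°
cos(C) = (a² + b² - c²)/(2ab) = 0.710620  →  C = 44.71°
Check: A + B + C = 180.0° ✓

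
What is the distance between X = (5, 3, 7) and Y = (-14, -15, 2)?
d = √[(-19)² + (-18)² + (-5)²] = √710 = 26.65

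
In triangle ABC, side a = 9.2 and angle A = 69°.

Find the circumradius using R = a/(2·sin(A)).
R = a/(2·sin(A)) = 9.2/(2·sin(69°))
R = 9.2/(2·0.933580) = 9.2/1.867161 = 4.927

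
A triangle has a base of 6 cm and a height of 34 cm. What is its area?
Area = (1/2) * base * height
Area = (1/2) * 6 * 34
Area = 102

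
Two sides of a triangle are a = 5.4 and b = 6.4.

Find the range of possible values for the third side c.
By the triangle inequality: |a - b| < c < a + b
|5.4 - 6.4| < c < 5.4 + 6.4
1 < c < 11.8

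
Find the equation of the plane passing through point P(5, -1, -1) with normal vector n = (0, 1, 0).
d = n·P = (0)(5) + (1)(-1) + (0)(-1) = -1
Plane: y = -1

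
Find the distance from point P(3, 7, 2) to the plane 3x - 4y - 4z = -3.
d = |3(3) + (-4)(7) + (-4)(2) - (-3)| / √(3² + (-4)² + (-4)²) = 24/√41 = 3.748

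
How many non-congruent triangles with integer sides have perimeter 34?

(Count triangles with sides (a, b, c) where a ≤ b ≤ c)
With a ≤ b ≤ c and a + b + c = 34, the triangle inequality a + b > c gives c < 34/2, so c ≤ 16.
Iterate a from 1 to ⌊p/3⌋ = 11; for each a, b ranges from a to ⌊(p−a)/2⌋ with c = p − a − b, keeping only c ≥ b.
Triples: (2, 16, 16), (3, 15, 16), (4, 14, 16), …
Count = 24 triangles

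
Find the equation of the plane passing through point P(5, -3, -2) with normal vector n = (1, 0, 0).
d = n·P = (1)(5) + (0)(-3) + (0)(-2) = 5
Plane: x = 5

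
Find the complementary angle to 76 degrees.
Complementary angles sum to 90 degrees.
Other angle = 90 - 76
Other angle = 14 degrees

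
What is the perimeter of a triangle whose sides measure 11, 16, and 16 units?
Perimeter = sum of all sides
Perimeter = 11 + 16 + 16
Perimeter = 43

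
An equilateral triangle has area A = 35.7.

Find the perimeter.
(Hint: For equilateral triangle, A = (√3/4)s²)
A = (√3/4)s²  →  s² = 4A/√3 = 4·35.7/√3 = 82.4456
s = 9.07996
Perimeter = 3s = 27.24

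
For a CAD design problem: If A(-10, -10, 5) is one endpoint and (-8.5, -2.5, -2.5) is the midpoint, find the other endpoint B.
B = (2×(-8.5) - (-10), 2×(-2.5) - (-10), 2×(-2.5) - 5) = (-7, 5, -10)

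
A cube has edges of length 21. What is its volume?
Volume = s³
Volume = 21³
Volume = 9261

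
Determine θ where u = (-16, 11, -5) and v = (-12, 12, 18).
u·v = 234, |u|² = 402, |v|² = 612
cos θ = 234/√246024 ≈ 0.4718
θ ≈ 61.85°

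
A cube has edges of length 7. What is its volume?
Volume = s³
Volume = 7³
Volume = 343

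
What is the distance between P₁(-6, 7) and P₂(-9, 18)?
Using the distance formula: d = sqrt((x₂-x₁)² + (y₂-y₁)²)
dx = (-9) - (-6) = -3
dy = 18 - 7 = 11
d = sqrt((-3)² + 11²) = sqrt(9 + 121) = sqrt(130) = 11.40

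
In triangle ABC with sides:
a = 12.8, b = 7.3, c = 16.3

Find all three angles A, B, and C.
By the law of cosines:
cos(A) = (b² + c² - a²)/(2bc) = 0.651904  →  A = 49.31°
cos(B) = (a² + c² - b²)/(2ac) = 0.901649  →  B = 25.62°
cos(C) = (a² + b² - c²)/(2ab) = -0.259846  →  C = 105.1°
Check: A + B + C = 180.0° ✓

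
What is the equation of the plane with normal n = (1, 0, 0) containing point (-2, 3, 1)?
d = n·P = (1)(-2) + (0)(3) + (0)(1) = -2
Plane: x = -2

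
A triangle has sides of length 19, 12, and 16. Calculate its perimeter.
Perimeter = sum of all sides
Perimeter = 19 + 12 + 16
Perimeter = 47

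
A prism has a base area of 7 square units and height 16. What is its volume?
Volume = base area * height
Volume = 7 * 16
Volume = 112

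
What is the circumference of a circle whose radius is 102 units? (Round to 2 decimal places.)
Circumference = 2 * pi * r
Circumference = 2 * pi * 102
Circumference = 640.88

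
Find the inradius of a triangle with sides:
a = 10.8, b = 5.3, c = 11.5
s = (a+b+c)/2 = (10.8+5.3+11.5)/2 = 13.8
Area = √(s(s-a)(s-b)(s-c)) = √(13.8·3·8.5·2.3) = 28.4494
r = Area/s = 28.4494/13.8 = 2.062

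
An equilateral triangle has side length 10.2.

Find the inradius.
For an equilateral triangle, r = s/(2√3) where s is the side.
r = 10.2/(2√3) = 10.2/3.464102 = 2.944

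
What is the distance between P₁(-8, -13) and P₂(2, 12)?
Using the distance formula: d = sqrt((x₂-x₁)² + (y₂-y₁)²)
dx = 2 - (-8) = 10
dy = 12 - (-13) = 25
d = sqrt(10² + 25²) = sqrt(100 + 625) = sqrt(725) = 26.93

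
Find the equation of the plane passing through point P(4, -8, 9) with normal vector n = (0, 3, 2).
d = n·P = (0)(4) + (3)(-8) + (2)(9) = -6
Plane: 3y + 2z = -6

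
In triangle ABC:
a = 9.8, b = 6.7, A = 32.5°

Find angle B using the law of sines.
sin(B)/b = sin(A)/a
sin(B) = b·sin(A)/a = 6.7·sin(32.5°)/9.8 = 0.367337
B = arcsin(0.367337) = 21.55°  (b ≤ a, so B ≤ A and the acute solution is unique)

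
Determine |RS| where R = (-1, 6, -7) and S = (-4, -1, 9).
d = √[(-3)² + (-7)² + (16)²] = √314 = 17.72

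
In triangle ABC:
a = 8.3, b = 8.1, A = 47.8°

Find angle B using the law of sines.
sin(B)/b = sin(A)/a
sin(B) = b·sin(A)/a = 8.1·sin(47.8°)/8.3 = 0.722954
B = arcsin(0.722954) = 46.3°  (b ≤ a, so B ≤ A and the acute solution is unique)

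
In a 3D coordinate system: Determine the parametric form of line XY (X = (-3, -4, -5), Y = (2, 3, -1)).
Direction vector d = Y - X = (5, 7, 4)
x = -3 + 5t, y = -4 + 7t, z = -5 + 4t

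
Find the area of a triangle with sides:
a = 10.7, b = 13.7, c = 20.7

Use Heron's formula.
s = (a+b+c)/2 = (10.7+13.7+20.7)/2 = 22.55
A = √(s(s-a)(s-b)(s-c)) = √(22.55·11.85·8.85·1.85)
A = √4375.02 = 66.14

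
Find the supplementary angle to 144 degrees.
Supplementary angles sum to 180 degrees.
Other angle = 180 - 144
Other angle = 36 degrees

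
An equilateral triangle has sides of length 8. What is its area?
Area = (sqrt(3)/4) * s²
Area = (sqrt(3)/4) * 8²
Area = (sqrt(3)/4) * 64
Area = 27.71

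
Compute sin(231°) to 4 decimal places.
sin(231 degrees) = -0.7771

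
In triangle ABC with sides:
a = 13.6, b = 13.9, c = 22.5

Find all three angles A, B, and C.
By the law of cosines:
cos(A) = (b² + c² - a²)/(2bc) = 0.822542  →  A = 34.66°
cos(B) = (a² + c² - b²)/(2ac) = 0.813725  →  B = 35.54°
cos(C) = (a² + b² - c²)/(2ab) = -0.338764  →  C = 109.8°
Check: A + B + C = 180.0° ✓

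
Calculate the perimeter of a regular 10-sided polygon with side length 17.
Perimeter = number of sides * side length
Perimeter = 10 * 17
Perimeter = 170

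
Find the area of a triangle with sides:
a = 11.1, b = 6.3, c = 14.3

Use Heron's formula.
s = (a+b+c)/2 = (11.1+6.3+14.3)/2 = 15.85
A = √(s(s-a)(s-b)(s-c)) = √(15.85·4.75·9.55·1.55)
A = √1114.44 = 33.38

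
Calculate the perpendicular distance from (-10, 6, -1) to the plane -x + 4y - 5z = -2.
d = |(-1)(-10) + 4(6) + (-5)(-1) - (-2)| / √((-1)² + 4² + (-5)²) = 41/√42 = 6.326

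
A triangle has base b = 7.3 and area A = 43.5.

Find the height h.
A = ½bh  →  h = 2A/b
h = 2·43.5/7.3 = 11.92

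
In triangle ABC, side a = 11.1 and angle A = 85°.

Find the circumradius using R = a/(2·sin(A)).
R = a/(2·sin(A)) = 11.1/(2·sin(85°))
R = 11.1/(2·0.996195) = 11.1/1.992389 = 5.571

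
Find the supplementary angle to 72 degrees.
Supplementary angles sum to 180 degrees.
Other angle = 180 - 72
Other angle = 108 degrees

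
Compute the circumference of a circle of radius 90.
Circumference = 2 * pi * r
Circumference = 2 * pi * 90
Circumference = 565.49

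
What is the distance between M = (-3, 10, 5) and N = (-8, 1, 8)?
d = √[(-5)² + (-9)² + (3)²] = √115 = 10.72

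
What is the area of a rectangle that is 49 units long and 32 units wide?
Area = length * width
Area = 49 * 32
Area = 1568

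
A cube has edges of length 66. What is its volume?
Volume = s³
Volume = 66³
Volume = 287496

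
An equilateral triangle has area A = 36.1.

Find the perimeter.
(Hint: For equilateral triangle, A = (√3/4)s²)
A = (√3/4)s²  →  s² = 4A/√3 = 4·36.1/√3 = 83.3694
s = 9.13068
Perimeter = 3s = 27.39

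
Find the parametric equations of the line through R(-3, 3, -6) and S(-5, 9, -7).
Direction vector d = S - R = (-2, 6, -1)
x = -3 - 2t, y = 3 + 6t, z = -6 - t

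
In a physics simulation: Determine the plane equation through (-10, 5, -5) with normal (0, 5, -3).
d = n·P = (0)(-10) + (5)(5) + (-3)(-5) = 40
Plane: 5y - 3z = 40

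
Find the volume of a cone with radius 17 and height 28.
Volume = (1/3) * pi * r² * h
Volume = (1/3) * pi * 17² * 28
Volume = (1/3) * pi * 289 * 28
Volume = (1/3) * pi * 8092
Volume = 8473.92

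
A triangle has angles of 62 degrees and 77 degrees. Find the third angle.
Sum of angles in a triangle = 180 degrees
Third angle = 180 - 62 - 77
Third angle = 41 degrees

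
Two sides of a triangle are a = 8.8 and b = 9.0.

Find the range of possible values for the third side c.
By the triangle inequality: |a - b| < c < a + b
|8.8 - 9.0| < c < 8.8 + 9.0
0.2 < c < 17.8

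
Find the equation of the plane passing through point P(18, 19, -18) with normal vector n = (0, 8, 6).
d = n·P = (0)(18) + (8)(19) + (6)(-18) = 44
Plane: 8y + 6z = 44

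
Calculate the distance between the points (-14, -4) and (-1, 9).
Using the distance formula: d = sqrt((x₂-x₁)² + (y₂-y₁)²)
dx = (-1) - (-14) = 13
dy = 9 - (-4) = 13
d = sqrt(13² + 13²) = sqrt(169 + 169) = sqrt(338) = 18.38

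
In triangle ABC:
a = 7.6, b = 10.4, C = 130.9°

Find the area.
Using A = ½ab·sin(C):
A = ½·7.6·10.4·sin(130.9°) = ½·79.04·0.755853 = 29.87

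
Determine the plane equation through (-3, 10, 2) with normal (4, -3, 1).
d = n·P = (4)(-3) + (-3)(10) + (1)(2) = -40
Plane: 4x - 3y + z = -40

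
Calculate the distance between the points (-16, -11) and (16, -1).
Using the distance formula: d = sqrt((x₂-x₁)² + (y₂-y₁)²)
dx = 16 - (-16) = 32
dy = (-1) - (-11) = 10
d = sqrt(32² + 10²) = sqrt(1024 + 100) = sqrt(1124) = 33.53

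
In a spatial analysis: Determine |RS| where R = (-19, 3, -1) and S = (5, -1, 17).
d = √[(24)² + (-4)² + (18)²] = √916 = 30.27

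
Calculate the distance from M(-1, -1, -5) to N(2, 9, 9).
d = √[(3)² + (10)² + (14)²] = √305 = 17.46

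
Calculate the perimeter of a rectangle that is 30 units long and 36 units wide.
Perimeter = 2 * (length + width)
Perimeter = 2 * (30 + 36)
Perimeter = 2 * 66
Perimeter = 132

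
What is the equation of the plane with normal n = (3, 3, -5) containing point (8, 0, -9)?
d = n·P = (3)(8) + (3)(0) + (-5)(-9) = 69
Plane: 3x + 3y - 5z = 69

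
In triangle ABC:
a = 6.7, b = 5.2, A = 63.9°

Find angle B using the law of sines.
sin(B)/b = sin(A)/a
sin(B) = b·sin(A)/a = 5.2·sin(63.9°)/6.7 = 0.696977
B = arcsin(0.696977) = 44.18°  (b ≤ a, so B ≤ A and the acute solution is unique)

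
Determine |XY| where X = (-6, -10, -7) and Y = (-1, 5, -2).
d = √[(5)² + (15)² + (5)²] = √275 = 16.58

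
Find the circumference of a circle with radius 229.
Circumference = 2 * pi * r
Circumference = 2 * pi * 229
Circumference = 1438.85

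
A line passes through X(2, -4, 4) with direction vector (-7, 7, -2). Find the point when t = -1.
P(-1) = (2 + (-7)(-1), -4 + 7(-1), 4 + (-2)(-1)) = (9, -11, 6)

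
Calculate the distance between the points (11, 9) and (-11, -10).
Using the distance formula: d = sqrt((x₂-x₁)² + (y₂-y₁)²)
dx = (-11) - 11 = -22
dy = (-10) - 9 = -19
d = sqrt((-22)² + (-19)²) = sqrt(484 + 361) = sqrt(845) = 29.07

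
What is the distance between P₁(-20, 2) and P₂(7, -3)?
Using the distance formula: d = sqrt((x₂-x₁)² + (y₂-y₁)²)
dx = 7 - (-20) = 27
dy = (-3) - 2 = -5
d = sqrt(27² + (-5)²) = sqrt(729 + 25) = sqrt(754) = 27.46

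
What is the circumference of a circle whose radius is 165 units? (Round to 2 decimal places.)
Circumference = 2 * pi * r
Circumference = 2 * pi * 165
Circumference = 1036.73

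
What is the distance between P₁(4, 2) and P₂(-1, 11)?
Using the distance formula: d = sqrt((x₂-x₁)² + (y₂-y₁)²)
dx = (-1) - 4 = -5
dy = 11 - 2 = 9
d = sqrt((-5)² + 9²) = sqrt(25 + 81) = sqrt(106) = 10.30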